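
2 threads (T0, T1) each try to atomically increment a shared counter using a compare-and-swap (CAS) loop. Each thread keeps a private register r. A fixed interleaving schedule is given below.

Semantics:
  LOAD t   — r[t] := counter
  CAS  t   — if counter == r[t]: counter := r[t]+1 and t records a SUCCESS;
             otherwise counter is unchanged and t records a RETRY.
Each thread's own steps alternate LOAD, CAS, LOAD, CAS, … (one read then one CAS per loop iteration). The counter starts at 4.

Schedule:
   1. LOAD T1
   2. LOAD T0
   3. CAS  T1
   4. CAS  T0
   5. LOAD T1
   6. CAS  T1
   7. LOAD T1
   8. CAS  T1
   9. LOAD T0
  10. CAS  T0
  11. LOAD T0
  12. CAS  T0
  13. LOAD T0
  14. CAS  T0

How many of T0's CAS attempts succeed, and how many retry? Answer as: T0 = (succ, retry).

T1 LOAD — after: cnt=4, r=4 — load
T0 LOAD — after: cnt=4, r=4 — load
T1 CAS — after: cnt=5, r=4 — ok
T0 CAS — after: cnt=5, r=4 — retry
T1 LOAD — after: cnt=5, r=5 — load
T1 CAS — after: cnt=6, r=5 — ok
T1 LOAD — after: cnt=6, r=6 — load
T1 CAS — after: cnt=7, r=6 — ok
T0 LOAD — after: cnt=7, r=7 — load
T0 CAS — after: cnt=8, r=7 — ok
T0 LOAD — after: cnt=8, r=8 — load
T0 CAS — after: cnt=9, r=8 — ok
T0 LOAD — after: cnt=9, r=9 — load
T0 CAS — after: cnt=10, r=9 — ok

T0 = (3, 1)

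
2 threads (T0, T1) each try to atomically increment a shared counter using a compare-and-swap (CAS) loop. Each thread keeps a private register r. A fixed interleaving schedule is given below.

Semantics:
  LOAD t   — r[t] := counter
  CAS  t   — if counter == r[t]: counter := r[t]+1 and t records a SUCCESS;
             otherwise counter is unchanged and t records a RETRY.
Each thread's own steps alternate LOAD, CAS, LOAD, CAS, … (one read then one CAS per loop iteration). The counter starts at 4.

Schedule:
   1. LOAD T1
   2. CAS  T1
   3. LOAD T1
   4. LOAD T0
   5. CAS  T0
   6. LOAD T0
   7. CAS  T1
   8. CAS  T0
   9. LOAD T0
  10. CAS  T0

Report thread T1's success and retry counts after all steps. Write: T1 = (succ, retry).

T1 = (1, 1)

T1 LOAD — after: cnt=4, r=4 — load
T1 CAS — after: cnt=5, r=4 — ok
T1 LOAD — after: cnt=5, r=5 — load
T0 LOAD — after: cnt=5, r=5 — load
T0 CAS — after: cnt=6, r=5 — ok
T0 LOAD — after: cnt=6, r=6 — load
T1 CAS — after: cnt=6, r=5 — retry
T0 CAS — after: cnt=7, r=6 — ok
T0 LOAD — after: cnt=7, r=7 — load
T0 CAS — after: cnt=8, r=7 — ok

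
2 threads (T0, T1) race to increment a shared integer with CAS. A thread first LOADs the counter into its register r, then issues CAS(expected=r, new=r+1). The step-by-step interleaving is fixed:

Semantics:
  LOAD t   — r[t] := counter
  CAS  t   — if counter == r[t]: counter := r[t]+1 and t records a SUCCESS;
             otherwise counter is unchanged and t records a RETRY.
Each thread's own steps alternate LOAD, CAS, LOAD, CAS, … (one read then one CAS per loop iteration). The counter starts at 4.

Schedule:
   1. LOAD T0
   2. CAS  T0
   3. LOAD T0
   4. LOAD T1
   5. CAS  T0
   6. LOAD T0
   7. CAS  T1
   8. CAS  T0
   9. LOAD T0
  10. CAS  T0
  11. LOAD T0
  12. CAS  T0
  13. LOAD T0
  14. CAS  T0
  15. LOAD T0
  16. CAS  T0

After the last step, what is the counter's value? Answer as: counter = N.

step 1: T0 LOAD ⇒ load; ctr=4 reg=4
step 2: T0 CAS ⇒ ok; ctr=5 reg=4
step 3: T0 LOAD ⇒ load; ctr=5 reg=5
step 4: T1 LOAD ⇒ load; ctr=5 reg=5
step 5: T0 CAS ⇒ ok; ctr=6 reg=5
step 6: T0 LOAD ⇒ load; ctr=6 reg=6
step 7: T1 CAS ⇒ retry; ctr=6 reg=5
step 8: T0 CAS ⇒ ok; ctr=7 reg=6
step 9: T0 LOAD ⇒ load; ctr=7 reg=7
step 10: T0 CAS ⇒ ok; ctr=8 reg=7
step 11: T0 LOAD ⇒ load; ctr=8 reg=8
step 12: T0 CAS ⇒ ok; ctr=9 reg=8
step 13: T0 LOAD ⇒ load; ctr=9 reg=9
step 14: T0 CAS ⇒ ok; ctr=10 reg=9
step 15: T0 LOAD ⇒ load; ctr=10 reg=10
step 16: T0 CAS ⇒ ok; ctr=11 reg=10

counter = 11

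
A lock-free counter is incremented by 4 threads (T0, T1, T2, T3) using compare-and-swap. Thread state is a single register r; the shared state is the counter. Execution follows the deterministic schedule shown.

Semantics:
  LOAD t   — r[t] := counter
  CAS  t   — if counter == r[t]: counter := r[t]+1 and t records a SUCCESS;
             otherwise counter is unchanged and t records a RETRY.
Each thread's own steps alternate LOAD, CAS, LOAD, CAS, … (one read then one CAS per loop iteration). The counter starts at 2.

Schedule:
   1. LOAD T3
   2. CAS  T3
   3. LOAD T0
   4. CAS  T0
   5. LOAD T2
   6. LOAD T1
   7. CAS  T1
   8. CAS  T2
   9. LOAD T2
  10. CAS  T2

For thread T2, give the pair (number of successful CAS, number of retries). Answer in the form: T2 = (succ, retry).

T2 = (1, 1)

#1 T3 reads 2
#2 T3 CAS(2→3) writes; counter now 3
#3 T0 reads 3
#4 T0 CAS(3→4) writes; counter now 4
#5 T2 reads 4
#6 T1 reads 4
#7 T1 CAS(4→5) writes; counter now 5
#8 T2 CAS(4→5) fails; counter now 5
#9 T2 reads 5
#10 T2 CAS(5→6) writes; counter now 6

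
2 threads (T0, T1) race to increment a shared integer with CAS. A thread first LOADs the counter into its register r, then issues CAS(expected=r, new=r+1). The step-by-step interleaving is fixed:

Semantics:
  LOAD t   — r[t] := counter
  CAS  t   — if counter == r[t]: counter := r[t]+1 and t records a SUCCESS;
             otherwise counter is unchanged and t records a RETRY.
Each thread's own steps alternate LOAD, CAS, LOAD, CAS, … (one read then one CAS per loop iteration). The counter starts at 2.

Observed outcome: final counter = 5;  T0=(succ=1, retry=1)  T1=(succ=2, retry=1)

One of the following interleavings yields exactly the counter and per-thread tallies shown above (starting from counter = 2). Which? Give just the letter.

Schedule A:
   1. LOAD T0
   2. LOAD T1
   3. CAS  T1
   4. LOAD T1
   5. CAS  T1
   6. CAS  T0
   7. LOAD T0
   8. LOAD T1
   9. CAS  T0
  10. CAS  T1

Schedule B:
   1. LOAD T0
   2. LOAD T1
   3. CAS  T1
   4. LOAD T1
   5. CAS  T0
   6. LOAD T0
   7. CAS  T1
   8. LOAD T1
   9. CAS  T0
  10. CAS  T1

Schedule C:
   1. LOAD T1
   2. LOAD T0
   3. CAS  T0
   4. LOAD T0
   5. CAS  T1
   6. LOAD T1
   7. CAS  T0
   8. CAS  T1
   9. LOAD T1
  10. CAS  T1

Simulating candidate A:
1. LOAD T0 → mem=2 r[T0]=2 [LOAD]
2. LOAD T1 → mem=2 r[T1]=2 [LOAD]
3. CAS T1 → mem=3 r[T1]=2 [OK]
4. LOAD T1 → mem=3 r[T1]=3 [LOAD]
5. CAS T1 → mem=4 r[T1]=3 [OK]
6. CAS T0 → mem=4 r[T0]=2 [RETRY]
7. LOAD T0 → mem=4 r[T0]=4 [LOAD]
8. LOAD T1 → mem=4 r[T1]=4 [LOAD]
9. CAS T0 → mem=5 r[T0]=4 [OK]
10. CAS T1 → mem=5 r[T1]=4 [RETRY]

A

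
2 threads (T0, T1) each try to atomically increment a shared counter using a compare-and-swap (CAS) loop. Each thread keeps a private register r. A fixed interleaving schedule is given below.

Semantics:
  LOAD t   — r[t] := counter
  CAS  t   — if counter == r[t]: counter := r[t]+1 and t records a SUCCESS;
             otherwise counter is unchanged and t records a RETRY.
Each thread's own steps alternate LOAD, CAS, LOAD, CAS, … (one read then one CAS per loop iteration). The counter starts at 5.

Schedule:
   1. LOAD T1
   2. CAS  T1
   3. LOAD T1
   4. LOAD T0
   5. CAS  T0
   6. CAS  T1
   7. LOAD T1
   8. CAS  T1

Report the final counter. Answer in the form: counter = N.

counter = 8

step 1: T1 LOAD ⇒ load; ctr=5 reg=5
step 2: T1 CAS ⇒ ok; ctr=6 reg=5
step 3: T1 LOAD ⇒ load; ctr=6 reg=6
step 4: T0 LOAD ⇒ load; ctr=6 reg=6
step 5: T0 CAS ⇒ ok; ctr=7 reg=6
step 6: T1 CAS ⇒ retry; ctr=7 reg=6
step 7: T1 LOAD ⇒ load; ctr=7 reg=7
step 8: T1 CAS ⇒ ok; ctr=8 reg=7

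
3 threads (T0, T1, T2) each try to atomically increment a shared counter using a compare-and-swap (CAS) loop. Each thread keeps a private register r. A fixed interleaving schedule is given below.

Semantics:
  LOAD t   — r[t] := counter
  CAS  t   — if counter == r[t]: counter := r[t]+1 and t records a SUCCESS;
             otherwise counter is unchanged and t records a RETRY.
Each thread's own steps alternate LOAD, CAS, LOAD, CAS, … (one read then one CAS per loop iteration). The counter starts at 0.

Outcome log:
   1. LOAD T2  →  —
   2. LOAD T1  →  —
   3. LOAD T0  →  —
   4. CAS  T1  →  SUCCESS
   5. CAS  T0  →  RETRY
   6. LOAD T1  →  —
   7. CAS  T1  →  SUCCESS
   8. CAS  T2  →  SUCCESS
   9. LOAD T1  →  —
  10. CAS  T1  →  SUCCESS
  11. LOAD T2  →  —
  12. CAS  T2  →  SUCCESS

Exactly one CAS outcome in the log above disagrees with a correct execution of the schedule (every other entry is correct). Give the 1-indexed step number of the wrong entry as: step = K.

step = 8

Correct run:
step 1: T2 LOAD ⇒ load; ctr=0 reg=0
step 2: T1 LOAD ⇒ load; ctr=0 reg=0
step 3: T0 LOAD ⇒ load; ctr=0 reg=0
step 4: T1 CAS ⇒ ok; ctr=1 reg=0
step 5: T0 CAS ⇒ retry; ctr=1 reg=0
step 6: T1 LOAD ⇒ load; ctr=1 reg=1
step 7: T1 CAS ⇒ ok; ctr=2 reg=1
step 8: T2 CAS ⇒ retry; ctr=2 reg=0
step 9: T1 LOAD ⇒ load; ctr=2 reg=2
step 10: T1 CAS ⇒ ok; ctr=3 reg=2
step 11: T2 LOAD ⇒ load; ctr=3 reg=3
step 12: T2 CAS ⇒ ok; ctr=4 reg=3
Log disagrees first at step 8.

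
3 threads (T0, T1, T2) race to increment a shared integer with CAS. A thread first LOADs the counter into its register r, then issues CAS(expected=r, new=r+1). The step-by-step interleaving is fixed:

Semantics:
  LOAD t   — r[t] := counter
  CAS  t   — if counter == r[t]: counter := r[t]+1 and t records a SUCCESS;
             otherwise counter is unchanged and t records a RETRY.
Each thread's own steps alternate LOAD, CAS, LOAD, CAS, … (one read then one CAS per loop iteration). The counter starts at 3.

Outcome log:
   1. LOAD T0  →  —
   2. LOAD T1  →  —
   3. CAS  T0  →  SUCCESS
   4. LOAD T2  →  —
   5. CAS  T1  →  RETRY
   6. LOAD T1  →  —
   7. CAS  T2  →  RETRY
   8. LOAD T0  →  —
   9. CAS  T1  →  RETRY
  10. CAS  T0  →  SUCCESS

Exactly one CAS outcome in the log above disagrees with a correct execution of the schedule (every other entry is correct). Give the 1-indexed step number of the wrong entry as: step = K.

step = 7

Correct run:
[1] T0.load  rd  (counter 3, T0.r 3)
[2] T1.load  rd  (counter 3, T1.r 3)
[3] T0.cas  hit  (counter 4, T0.r 3)
[4] T2.load  rd  (counter 4, T2.r 4)
[5] T1.cas  miss  (counter 4, T1.r 3)
[6] T1.load  rd  (counter 4, T1.r 4)
[7] T2.cas  hit  (counter 5, T2.r 4)
[8] T0.load  rd  (counter 5, T0.r 5)
[9] T1.cas  miss  (counter 5, T1.r 4)
[10] T0.cas  hit  (counter 6, T0.r 5)
Flip is step 7.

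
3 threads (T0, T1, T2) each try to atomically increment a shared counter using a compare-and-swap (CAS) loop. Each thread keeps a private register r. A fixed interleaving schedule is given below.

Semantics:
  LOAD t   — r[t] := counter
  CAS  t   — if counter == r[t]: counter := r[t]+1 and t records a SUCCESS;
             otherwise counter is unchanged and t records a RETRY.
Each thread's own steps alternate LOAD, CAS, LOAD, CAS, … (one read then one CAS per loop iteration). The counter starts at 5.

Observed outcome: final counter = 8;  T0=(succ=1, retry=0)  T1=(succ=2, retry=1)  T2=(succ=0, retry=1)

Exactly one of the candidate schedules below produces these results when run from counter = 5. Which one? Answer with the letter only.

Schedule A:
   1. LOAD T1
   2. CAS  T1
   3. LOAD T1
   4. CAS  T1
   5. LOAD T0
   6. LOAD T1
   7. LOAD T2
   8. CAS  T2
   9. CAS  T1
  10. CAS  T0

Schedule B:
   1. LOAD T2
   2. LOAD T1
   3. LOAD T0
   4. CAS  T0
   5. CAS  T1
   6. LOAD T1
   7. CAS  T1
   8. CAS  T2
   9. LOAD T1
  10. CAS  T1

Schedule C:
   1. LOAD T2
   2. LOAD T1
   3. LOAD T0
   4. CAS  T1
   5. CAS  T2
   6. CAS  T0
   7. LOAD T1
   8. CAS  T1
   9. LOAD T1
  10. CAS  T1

B

Simulating candidate B:
step 1: T2 LOAD ⇒ load; ctr=5 reg=5
step 2: T1 LOAD ⇒ load; ctr=5 reg=5
step 3: T0 LOAD ⇒ load; ctr=5 reg=5
step 4: T0 CAS ⇒ ok; ctr=6 reg=5
step 5: T1 CAS ⇒ retry; ctr=6 reg=5
step 6: T1 LOAD ⇒ load; ctr=6 reg=6
step 7: T1 CAS ⇒ ok; ctr=7 reg=6
step 8: T2 CAS ⇒ retry; ctr=7 reg=5
step 9: T1 LOAD ⇒ load; ctr=7 reg=7
step 10: T1 CAS ⇒ ok; ctr=8 reg=7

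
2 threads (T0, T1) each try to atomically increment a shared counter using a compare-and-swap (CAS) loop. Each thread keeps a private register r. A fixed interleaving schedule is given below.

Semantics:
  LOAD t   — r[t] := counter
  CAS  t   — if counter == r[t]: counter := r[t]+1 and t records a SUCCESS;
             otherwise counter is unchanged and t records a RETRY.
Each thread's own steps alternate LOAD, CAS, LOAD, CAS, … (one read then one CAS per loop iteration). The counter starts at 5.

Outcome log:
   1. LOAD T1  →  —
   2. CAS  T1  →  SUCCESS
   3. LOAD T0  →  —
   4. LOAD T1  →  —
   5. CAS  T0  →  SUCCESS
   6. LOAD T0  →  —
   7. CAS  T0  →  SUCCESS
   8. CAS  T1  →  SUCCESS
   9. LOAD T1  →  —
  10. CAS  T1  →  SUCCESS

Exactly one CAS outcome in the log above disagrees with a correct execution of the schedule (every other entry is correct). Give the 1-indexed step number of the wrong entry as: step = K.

Correct run:
1. LOAD T1 → mem=5 r[T1]=5 [LOAD]
2. CAS T1 → mem=6 r[T1]=5 [OK]
3. LOAD T0 → mem=6 r[T0]=6 [LOAD]
4. LOAD T1 → mem=6 r[T1]=6 [LOAD]
5. CAS T0 → mem=7 r[T0]=6 [OK]
6. LOAD T0 → mem=7 r[T0]=7 [LOAD]
7. CAS T0 → mem=8 r[T0]=7 [OK]
8. CAS T1 → mem=8 r[T1]=6 [RETRY]
9. LOAD T1 → mem=8 r[T1]=8 [LOAD]
10. CAS T1 → mem=9 r[T1]=8 [OK]
Mismatch at 8.

step = 8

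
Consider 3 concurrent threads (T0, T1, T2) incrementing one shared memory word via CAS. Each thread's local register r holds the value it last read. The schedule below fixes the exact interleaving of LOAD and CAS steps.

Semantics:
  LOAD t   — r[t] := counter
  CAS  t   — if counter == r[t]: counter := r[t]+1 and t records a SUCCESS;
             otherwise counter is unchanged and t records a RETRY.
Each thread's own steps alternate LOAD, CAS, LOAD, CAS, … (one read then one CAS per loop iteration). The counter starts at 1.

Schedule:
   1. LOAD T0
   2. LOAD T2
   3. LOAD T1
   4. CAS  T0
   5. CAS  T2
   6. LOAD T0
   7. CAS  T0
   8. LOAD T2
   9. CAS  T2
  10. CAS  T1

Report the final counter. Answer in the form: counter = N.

counter = 4

T0 LOAD — after: cnt=1, r=1 — load
T2 LOAD — after: cnt=1, r=1 — load
T1 LOAD — after: cnt=1, r=1 — load
T0 CAS — after: cnt=2, r=1 — ok
T2 CAS — after: cnt=2, r=1 — retry
T0 LOAD — after: cnt=2, r=2 — load
T0 CAS — after: cnt=3, r=2 — ok
T2 LOAD — after: cnt=3, r=3 — load
T2 CAS — after: cnt=4, r=3 — ok
T1 CAS — after: cnt=4, r=1 — retry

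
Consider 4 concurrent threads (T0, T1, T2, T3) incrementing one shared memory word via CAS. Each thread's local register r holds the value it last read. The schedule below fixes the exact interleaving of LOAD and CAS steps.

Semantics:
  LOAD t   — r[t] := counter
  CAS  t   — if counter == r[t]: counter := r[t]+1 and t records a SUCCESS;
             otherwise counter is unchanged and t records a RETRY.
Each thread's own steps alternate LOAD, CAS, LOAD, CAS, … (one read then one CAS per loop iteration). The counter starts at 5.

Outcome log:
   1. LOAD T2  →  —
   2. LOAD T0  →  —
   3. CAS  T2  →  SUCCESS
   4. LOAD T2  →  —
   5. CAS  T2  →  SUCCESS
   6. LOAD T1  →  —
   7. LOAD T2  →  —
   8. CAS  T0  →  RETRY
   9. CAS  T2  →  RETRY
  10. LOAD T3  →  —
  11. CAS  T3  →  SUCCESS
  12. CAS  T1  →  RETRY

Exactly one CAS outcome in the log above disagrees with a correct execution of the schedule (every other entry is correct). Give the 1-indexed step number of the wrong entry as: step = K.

step = 9

Reference trace:
T2 LOAD — after: cnt=5, r=5 — load
T0 LOAD — after: cnt=5, r=5 — load
T2 CAS — after: cnt=6, r=5 — ok
T2 LOAD — after: cnt=6, r=6 — load
T2 CAS — after: cnt=7, r=6 — ok
T1 LOAD — after: cnt=7, r=7 — load
T2 LOAD — after: cnt=7, r=7 — load
T0 CAS — after: cnt=7, r=5 — retry
T2 CAS — after: cnt=8, r=7 — ok
T3 LOAD — after: cnt=8, r=8 — load
T3 CAS — after: cnt=9, r=8 — ok
T1 CAS — after: cnt=9, r=7 — retry
Log disagrees first at step 9.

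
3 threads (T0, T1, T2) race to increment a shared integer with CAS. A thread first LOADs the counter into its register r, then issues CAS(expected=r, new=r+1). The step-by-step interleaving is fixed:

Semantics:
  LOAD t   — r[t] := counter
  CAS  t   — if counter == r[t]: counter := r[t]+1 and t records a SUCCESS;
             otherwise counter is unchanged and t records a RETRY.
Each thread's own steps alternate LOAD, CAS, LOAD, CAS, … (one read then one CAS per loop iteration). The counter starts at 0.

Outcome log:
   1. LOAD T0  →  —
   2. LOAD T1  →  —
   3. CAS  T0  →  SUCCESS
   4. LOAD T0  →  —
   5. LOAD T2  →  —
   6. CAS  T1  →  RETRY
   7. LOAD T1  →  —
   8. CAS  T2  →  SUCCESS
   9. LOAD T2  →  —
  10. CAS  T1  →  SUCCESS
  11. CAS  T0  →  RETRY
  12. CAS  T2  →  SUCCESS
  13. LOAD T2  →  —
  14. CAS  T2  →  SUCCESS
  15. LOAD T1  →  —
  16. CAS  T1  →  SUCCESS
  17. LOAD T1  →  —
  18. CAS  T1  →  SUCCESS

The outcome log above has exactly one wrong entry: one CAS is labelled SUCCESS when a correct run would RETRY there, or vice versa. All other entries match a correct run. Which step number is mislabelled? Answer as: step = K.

step = 10

Re-executing:
#1 T0 reads 0
#2 T1 reads 0
#3 T0 CAS(0→1) writes; counter now 1
#4 T0 reads 1
#5 T2 reads 1
#6 T1 CAS(0→1) fails; counter now 1
#7 T1 reads 1
#8 T2 CAS(1→2) writes; counter now 2
#9 T2 reads 2
#10 T1 CAS(1→2) fails; counter now 2
#11 T0 CAS(1→2) fails; counter now 2
#12 T2 CAS(2→3) writes; counter now 3
#13 T2 reads 3
#14 T2 CAS(3→4) writes; counter now 4
#15 T1 reads 4
#16 T1 CAS(4→5) writes; counter now 5
#17 T1 reads 5
#18 T1 CAS(5→6) writes; counter now 6
Mismatch at 10.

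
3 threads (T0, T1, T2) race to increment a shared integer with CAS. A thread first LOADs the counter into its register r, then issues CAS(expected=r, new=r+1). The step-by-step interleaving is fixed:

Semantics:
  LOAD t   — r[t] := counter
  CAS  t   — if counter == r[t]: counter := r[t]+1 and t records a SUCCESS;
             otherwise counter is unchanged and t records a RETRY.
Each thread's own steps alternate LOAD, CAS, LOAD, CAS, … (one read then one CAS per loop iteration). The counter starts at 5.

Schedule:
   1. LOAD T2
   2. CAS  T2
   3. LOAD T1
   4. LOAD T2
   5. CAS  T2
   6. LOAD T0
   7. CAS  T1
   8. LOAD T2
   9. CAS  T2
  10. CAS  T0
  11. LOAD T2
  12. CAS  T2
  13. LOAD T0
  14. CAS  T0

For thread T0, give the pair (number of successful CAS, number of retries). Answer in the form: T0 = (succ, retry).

[1] T2.load  rd  (counter 5, T2.r 5)
[2] T2.cas  hit  (counter 6, T2.r 5)
[3] T1.load  rd  (counter 6, T1.r 6)
[4] T2.load  rd  (counter 6, T2.r 6)
[5] T2.cas  hit  (counter 7, T2.r 6)
[6] T0.load  rd  (counter 7, T0.r 7)
[7] T1.cas  miss  (counter 7, T1.r 6)
[8] T2.load  rd  (counter 7, T2.r 7)
[9] T2.cas  hit  (counter 8, T2.r 7)
[10] T0.cas  miss  (counter 8, T0.r 7)
[11] T2.load  rd  (counter 8, T2.r 8)
[12] T2.cas  hit  (counter 9, T2.r 8)
[13] T0.load  rd  (counter 9, T0.r 9)
[14] T0.cas  hit  (counter 10, T0.r 9)

T0 = (1, 1)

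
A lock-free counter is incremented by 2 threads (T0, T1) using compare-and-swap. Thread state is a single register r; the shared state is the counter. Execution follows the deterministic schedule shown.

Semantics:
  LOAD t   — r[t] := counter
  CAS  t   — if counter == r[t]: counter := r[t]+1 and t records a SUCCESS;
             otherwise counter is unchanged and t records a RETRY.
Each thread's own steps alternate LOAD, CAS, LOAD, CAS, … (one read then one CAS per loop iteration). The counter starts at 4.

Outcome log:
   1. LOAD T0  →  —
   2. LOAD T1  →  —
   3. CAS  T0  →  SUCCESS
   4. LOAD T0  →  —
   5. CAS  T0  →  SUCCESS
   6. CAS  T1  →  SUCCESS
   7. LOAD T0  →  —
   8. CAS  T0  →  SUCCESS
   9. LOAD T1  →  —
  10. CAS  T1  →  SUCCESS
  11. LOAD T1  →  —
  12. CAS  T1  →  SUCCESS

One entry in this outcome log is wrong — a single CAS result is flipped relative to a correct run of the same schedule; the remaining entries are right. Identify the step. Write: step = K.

Reference trace:
#1 T0 reads 4
#2 T1 reads 4
#3 T0 CAS(4→5) writes; counter now 5
#4 T0 reads 5
#5 T0 CAS(5→6) writes; counter now 6
#6 T1 CAS(4→5) fails; counter now 6
#7 T0 reads 6
#8 T0 CAS(6→7) writes; counter now 7
#9 T1 reads 7
#10 T1 CAS(7→8) writes; counter now 8
#11 T1 reads 8
#12 T1 CAS(8→9) writes; counter now 9
Log disagrees first at step 6.

step = 6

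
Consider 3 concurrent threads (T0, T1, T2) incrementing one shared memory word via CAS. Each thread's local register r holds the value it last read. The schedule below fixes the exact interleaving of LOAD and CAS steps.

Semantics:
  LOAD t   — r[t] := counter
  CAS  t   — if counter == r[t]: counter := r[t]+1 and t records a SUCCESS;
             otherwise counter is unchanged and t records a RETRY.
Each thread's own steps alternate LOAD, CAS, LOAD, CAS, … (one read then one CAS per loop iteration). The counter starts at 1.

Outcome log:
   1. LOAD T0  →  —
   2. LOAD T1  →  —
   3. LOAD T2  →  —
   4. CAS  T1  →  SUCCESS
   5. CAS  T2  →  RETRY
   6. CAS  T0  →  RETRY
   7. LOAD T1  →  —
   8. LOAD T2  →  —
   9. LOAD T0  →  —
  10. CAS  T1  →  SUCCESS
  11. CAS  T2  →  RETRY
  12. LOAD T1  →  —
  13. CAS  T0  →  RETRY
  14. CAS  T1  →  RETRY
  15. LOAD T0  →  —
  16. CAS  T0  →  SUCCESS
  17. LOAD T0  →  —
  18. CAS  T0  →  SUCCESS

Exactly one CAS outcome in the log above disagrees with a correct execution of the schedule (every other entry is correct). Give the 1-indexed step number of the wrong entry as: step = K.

step = 14

Reference trace:
   1) LOAD T0:  M=1  r_T0=1
   2) LOAD T1:  M=1  r_T1=1
   3) LOAD T2:  M=1  r_T2=1
   4) CAS  T1:  M=2  r_T1=1 ✓
   5) CAS  T2:  M=2  r_T2=1 ✗
   6) CAS  T0:  M=2  r_T0=1 ✗
   7) LOAD T1:  M=2  r_T1=2
   8) LOAD T2:  M=2  r_T2=2
   9) LOAD T0:  M=2  r_T0=2
  10) CAS  T1:  M=3  r_T1=2 ✓
  11) CAS  T2:  M=3  r_T2=2 ✗
  12) LOAD T1:  M=3  r_T1=3
  13) CAS  T0:  M=3  r_T0=2 ✗
  14) CAS  T1:  M=4  r_T1=3 ✓
  15) LOAD T0:  M=4  r_T0=4
  16) CAS  T0:  M=5  r_T0=4 ✓
  17) LOAD T0:  M=5  r_T0=5
  18) CAS  T0:  M=6  r_T0=5 ✓
Flip is step 14.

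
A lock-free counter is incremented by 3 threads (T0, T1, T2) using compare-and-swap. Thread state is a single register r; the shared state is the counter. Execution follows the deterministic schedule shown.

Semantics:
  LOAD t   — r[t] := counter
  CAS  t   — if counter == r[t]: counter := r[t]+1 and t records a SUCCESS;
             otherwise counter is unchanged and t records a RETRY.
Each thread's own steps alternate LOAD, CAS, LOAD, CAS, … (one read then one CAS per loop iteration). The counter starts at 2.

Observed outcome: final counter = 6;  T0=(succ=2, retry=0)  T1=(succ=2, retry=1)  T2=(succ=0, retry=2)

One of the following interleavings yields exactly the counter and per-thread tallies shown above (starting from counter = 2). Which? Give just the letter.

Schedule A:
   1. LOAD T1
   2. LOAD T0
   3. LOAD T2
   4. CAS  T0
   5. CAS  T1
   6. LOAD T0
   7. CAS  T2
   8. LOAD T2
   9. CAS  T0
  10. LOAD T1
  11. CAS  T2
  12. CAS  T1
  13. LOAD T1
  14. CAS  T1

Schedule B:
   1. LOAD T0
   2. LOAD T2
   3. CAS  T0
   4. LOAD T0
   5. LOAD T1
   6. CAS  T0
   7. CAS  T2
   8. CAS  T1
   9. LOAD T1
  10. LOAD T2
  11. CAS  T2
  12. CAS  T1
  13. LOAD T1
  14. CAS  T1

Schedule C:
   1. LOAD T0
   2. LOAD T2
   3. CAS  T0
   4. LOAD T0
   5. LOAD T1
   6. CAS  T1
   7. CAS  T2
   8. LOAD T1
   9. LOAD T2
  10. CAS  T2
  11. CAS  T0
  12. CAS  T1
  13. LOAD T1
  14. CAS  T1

Tracing schedule A:
[1] T1.load  rd  (counter 2, T1.r 2)
[2] T0.load  rd  (counter 2, T0.r 2)
[3] T2.load  rd  (counter 2, T2.r 2)
[4] T0.cas  hit  (counter 3, T0.r 2)
[5] T1.cas  miss  (counter 3, T1.r 2)
[6] T0.load  rd  (counter 3, T0.r 3)
[7] T2.cas  miss  (counter 3, T2.r 2)
[8] T2.load  rd  (counter 3, T2.r 3)
[9] T0.cas  hit  (counter 4, T0.r 3)
[10] T1.load  rd  (counter 4, T1.r 4)
[11] T2.cas  miss  (counter 4, T2.r 3)
[12] T1.cas  hit  (counter 5, T1.r 4)
[13] T1.load  rd  (counter 5, T1.r 5)
[14] T1.cas  hit  (counter 6, T1.r 5)

A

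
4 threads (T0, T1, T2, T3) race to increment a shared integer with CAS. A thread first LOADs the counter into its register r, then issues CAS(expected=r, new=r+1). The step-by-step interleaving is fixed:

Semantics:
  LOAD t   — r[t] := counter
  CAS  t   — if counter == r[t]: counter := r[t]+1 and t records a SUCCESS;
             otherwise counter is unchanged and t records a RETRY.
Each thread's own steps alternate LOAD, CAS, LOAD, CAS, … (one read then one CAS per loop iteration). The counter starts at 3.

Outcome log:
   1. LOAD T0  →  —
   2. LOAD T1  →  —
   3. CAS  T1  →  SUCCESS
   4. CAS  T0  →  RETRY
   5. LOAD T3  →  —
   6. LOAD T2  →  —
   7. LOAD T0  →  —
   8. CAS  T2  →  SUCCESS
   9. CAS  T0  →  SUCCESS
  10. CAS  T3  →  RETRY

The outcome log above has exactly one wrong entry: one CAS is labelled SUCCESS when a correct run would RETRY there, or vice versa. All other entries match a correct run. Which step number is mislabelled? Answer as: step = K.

Re-executing:
step 1: T0 LOAD ⇒ load; ctr=3 reg=3
step 2: T1 LOAD ⇒ load; ctr=3 reg=3
step 3: T1 CAS ⇒ ok; ctr=4 reg=3
step 4: T0 CAS ⇒ retry; ctr=4 reg=3
step 5: T3 LOAD ⇒ load; ctr=4 reg=4
step 6: T2 LOAD ⇒ load; ctr=4 reg=4
step 7: T0 LOAD ⇒ load; ctr=4 reg=4
step 8: T2 CAS ⇒ ok; ctr=5 reg=4
step 9: T0 CAS ⇒ retry; ctr=5 reg=4
step 10: T3 CAS ⇒ retry; ctr=5 reg=4
Flip is step 9.

step = 9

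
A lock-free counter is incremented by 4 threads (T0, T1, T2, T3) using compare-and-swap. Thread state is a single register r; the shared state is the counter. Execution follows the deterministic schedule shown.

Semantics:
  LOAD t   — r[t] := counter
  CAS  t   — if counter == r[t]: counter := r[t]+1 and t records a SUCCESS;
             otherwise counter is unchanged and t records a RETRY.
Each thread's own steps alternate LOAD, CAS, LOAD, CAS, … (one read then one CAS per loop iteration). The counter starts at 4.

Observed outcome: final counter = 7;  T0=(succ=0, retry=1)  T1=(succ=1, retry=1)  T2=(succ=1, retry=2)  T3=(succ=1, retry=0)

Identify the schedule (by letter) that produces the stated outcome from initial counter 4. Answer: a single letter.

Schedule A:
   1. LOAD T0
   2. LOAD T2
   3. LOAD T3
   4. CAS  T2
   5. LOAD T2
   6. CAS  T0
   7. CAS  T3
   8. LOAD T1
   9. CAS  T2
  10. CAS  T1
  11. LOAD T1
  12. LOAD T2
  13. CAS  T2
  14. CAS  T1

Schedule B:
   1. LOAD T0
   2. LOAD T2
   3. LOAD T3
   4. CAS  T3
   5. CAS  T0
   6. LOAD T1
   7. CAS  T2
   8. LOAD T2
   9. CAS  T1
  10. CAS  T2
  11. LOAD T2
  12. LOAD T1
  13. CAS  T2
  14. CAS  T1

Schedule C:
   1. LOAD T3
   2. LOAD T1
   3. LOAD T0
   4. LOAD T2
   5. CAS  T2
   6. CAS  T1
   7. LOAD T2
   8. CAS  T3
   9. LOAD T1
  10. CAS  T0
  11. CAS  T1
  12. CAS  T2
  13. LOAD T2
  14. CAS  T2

Tracing schedule B:
#1 T0 reads 4
#2 T2 reads 4
#3 T3 reads 4
#4 T3 CAS(4→5) writes; counter now 5
#5 T0 CAS(4→5) fails; counter now 5
#6 T1 reads 5
#7 T2 CAS(4→5) fails; counter now 5
#8 T2 reads 5
#9 T1 CAS(5→6) writes; counter now 6
#10 T2 CAS(5→6) fails; counter now 6
#11 T2 reads 6
#12 T1 reads 6
#13 T2 CAS(6→7) writes; counter now 7
#14 T1 CAS(6→7) fails; counter now 7

B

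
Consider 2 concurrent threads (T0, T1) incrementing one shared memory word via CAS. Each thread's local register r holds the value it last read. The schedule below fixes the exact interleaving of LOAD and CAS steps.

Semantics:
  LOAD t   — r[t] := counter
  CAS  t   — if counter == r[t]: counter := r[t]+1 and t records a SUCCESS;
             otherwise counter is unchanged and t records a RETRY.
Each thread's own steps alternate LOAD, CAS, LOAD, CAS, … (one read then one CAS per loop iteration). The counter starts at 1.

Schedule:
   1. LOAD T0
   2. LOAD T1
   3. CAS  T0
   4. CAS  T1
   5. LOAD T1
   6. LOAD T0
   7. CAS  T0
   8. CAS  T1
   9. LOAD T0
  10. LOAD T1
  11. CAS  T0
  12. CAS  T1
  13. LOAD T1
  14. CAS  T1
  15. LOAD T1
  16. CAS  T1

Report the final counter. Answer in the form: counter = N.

1. LOAD T0 → mem=1 r[T0]=1 [LOAD]
2. LOAD T1 → mem=1 r[T1]=1 [LOAD]
3. CAS T0 → mem=2 r[T0]=1 [OK]
4. CAS T1 → mem=2 r[T1]=1 [RETRY]
5. LOAD T1 → mem=2 r[T1]=2 [LOAD]
6. LOAD T0 → mem=2 r[T0]=2 [LOAD]
7. CAS T0 → mem=3 r[T0]=2 [OK]
8. CAS T1 → mem=3 r[T1]=2 [RETRY]
9. LOAD T0 → mem=3 r[T0]=3 [LOAD]
10. LOAD T1 → mem=3 r[T1]=3 [LOAD]
11. CAS T0 → mem=4 r[T0]=3 [OK]
12. CAS T1 → mem=4 r[T1]=3 [RETRY]
13. LOAD T1 → mem=4 r[T1]=4 [LOAD]
14. CAS T1 → mem=5 r[T1]=4 [OK]
15. LOAD T1 → mem=5 r[T1]=5 [LOAD]
16. CAS T1 → mem=6 r[T1]=5 [OK]

counter = 6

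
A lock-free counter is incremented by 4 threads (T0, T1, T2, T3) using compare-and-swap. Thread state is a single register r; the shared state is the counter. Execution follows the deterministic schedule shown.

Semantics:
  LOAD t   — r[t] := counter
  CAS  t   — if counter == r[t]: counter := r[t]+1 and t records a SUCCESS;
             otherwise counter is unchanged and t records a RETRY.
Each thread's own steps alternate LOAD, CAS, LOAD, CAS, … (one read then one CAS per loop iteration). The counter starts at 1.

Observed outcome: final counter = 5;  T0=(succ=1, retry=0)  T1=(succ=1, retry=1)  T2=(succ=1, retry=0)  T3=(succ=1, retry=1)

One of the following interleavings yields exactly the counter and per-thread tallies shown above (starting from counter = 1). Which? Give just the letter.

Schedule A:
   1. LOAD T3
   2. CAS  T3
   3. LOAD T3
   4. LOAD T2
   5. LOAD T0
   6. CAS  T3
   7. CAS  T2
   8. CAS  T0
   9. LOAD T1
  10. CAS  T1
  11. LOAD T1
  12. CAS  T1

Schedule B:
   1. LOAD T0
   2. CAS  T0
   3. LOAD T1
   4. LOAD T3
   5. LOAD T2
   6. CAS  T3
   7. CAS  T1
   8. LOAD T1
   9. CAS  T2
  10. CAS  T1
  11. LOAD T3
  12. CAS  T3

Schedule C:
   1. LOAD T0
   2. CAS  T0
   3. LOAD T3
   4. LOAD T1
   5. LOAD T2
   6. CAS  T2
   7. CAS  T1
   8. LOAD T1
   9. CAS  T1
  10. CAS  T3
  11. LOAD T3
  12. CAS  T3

C

Simulating candidate C:
#1 T0 reads 1
#2 T0 CAS(1→2) writes; counter now 2
#3 T3 reads 2
#4 T1 reads 2
#5 T2 reads 2
#6 T2 CAS(2→3) writes; counter now 3
#7 T1 CAS(2→3) fails; counter now 3
#8 T1 reads 3
#9 T1 CAS(3→4) writes; counter now 4
#10 T3 CAS(2→3) fails; counter now 4
#11 T3 reads 4
#12 T3 CAS(4→5) writes; counter now 5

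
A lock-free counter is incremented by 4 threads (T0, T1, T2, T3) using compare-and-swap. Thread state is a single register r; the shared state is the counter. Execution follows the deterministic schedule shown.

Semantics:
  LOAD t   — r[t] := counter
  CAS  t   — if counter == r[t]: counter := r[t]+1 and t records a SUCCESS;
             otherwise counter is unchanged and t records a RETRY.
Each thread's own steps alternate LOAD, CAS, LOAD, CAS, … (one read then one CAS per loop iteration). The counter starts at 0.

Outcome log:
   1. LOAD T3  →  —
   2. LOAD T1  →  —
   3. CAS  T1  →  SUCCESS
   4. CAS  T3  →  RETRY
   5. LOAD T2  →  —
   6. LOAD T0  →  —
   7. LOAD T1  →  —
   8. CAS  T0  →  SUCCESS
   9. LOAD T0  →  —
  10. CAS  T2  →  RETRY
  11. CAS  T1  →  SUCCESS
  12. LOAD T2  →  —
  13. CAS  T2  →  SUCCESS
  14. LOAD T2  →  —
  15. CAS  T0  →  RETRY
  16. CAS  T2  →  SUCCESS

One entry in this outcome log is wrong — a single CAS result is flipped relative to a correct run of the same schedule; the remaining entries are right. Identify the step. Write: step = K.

Correct run:
T3 LOAD — after: cnt=0, r=0 — load
T1 LOAD — after: cnt=0, r=0 — load
T1 CAS — after: cnt=1, r=0 — ok
T3 CAS — after: cnt=1, r=0 — retry
T2 LOAD — after: cnt=1, r=1 — load
T0 LOAD — after: cnt=1, r=1 — load
T1 LOAD — after: cnt=1, r=1 — load
T0 CAS — after: cnt=2, r=1 — ok
T0 LOAD — after: cnt=2, r=2 — load
T2 CAS — after: cnt=2, r=1 — retry
T1 CAS — after: cnt=2, r=1 — retry
T2 LOAD — after: cnt=2, r=2 — load
T2 CAS — after: cnt=3, r=2 — ok
T2 LOAD — after: cnt=3, r=3 — load
T0 CAS — after: cnt=3, r=2 — retry
T2 CAS — after: cnt=4, r=3 — ok
Flip is step 11.

step = 11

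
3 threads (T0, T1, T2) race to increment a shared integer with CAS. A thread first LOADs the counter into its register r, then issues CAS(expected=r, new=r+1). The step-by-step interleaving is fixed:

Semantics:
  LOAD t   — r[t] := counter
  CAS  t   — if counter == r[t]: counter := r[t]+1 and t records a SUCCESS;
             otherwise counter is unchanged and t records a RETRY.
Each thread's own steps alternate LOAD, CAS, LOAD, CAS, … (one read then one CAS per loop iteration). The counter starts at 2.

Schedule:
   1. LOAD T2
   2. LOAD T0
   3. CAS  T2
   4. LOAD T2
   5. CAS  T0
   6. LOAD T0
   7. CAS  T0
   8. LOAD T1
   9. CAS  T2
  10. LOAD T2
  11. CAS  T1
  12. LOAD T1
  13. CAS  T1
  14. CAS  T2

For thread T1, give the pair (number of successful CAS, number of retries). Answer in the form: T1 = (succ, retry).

[1] T2.load  rd  (counter 2, T2.r 2)
[2] T0.load  rd  (counter 2, T0.r 2)
[3] T2.cas  hit  (counter 3, T2.r 2)
[4] T2.load  rd  (counter 3, T2.r 3)
[5] T0.cas  miss  (counter 3, T0.r 2)
[6] T0.load  rd  (counter 3, T0.r 3)
[7] T0.cas  hit  (counter 4, T0.r 3)
[8] T1.load  rd  (counter 4, T1.r 4)
[9] T2.cas  miss  (counter 4, T2.r 3)
[10] T2.load  rd  (counter 4, T2.r 4)
[11] T1.cas  hit  (counter 5, T1.r 4)
[12] T1.load  rd  (counter 5, T1.r 5)
[13] T1.cas  hit  (counter 6, T1.r 5)
[14] T2.cas  miss  (counter 6, T2.r 4)

T1 = (2, 0)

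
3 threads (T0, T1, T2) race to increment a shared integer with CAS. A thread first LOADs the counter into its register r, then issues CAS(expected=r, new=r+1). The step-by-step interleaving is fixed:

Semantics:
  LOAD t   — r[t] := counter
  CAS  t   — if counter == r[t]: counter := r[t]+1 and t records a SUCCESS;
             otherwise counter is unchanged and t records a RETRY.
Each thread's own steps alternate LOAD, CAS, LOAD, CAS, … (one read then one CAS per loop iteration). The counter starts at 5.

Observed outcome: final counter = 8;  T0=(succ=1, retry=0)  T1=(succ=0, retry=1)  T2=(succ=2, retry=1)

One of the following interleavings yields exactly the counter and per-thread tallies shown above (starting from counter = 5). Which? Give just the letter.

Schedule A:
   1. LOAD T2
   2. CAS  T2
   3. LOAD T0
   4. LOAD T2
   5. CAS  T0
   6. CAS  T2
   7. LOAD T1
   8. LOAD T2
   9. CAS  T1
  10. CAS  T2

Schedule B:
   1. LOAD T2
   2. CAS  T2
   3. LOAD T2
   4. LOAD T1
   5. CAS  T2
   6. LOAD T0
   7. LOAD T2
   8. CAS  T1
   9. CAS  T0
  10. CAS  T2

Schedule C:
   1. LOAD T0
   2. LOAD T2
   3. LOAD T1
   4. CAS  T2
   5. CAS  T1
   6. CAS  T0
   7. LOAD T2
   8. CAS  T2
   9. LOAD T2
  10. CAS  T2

B

Run B:
   1) LOAD T2:  M=5  r_T2=5
   2) CAS  T2:  M=6  r_T2=5 ✓
   3) LOAD T2:  M=6  r_T2=6
   4) LOAD T1:  M=6  r_T1=6
   5) CAS  T2:  M=7  r_T2=6 ✓
   6) LOAD T0:  M=7  r_T0=7
   7) LOAD T2:  M=7  r_T2=7
   8) CAS  T1:  M=7  r_T1=6 ✗
   9) CAS  T0:  M=8  r_T0=7 ✓
  10) CAS  T2:  M=8  r_T2=7 ✗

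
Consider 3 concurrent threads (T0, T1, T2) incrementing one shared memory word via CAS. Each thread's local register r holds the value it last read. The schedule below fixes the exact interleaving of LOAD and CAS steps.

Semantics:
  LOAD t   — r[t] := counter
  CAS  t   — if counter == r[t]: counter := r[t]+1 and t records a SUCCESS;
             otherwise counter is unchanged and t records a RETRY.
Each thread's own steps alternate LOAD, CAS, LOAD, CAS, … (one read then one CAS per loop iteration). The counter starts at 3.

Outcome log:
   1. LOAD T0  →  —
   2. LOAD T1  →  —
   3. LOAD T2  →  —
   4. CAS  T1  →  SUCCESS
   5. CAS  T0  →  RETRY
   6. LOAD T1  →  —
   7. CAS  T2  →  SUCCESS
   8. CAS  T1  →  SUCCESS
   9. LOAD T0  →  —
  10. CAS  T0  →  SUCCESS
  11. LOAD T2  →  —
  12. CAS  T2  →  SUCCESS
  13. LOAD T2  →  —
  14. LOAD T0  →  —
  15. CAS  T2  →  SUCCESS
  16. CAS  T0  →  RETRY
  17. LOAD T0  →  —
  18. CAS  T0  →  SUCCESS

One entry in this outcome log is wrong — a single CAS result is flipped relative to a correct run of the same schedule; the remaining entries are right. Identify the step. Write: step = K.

Re-executing:
T0 LOAD — after: cnt=3, r=3 — load
T1 LOAD — after: cnt=3, r=3 — load
T2 LOAD — after: cnt=3, r=3 — load
T1 CAS — after: cnt=4, r=3 — ok
T0 CAS — after: cnt=4, r=3 — retry
T1 LOAD — after: cnt=4, r=4 — load
T2 CAS — after: cnt=4, r=3 — retry
T1 CAS — after: cnt=5, r=4 — ok
T0 LOAD — after: cnt=5, r=5 — load
T0 CAS — after: cnt=6, r=5 — ok
T2 LOAD — after: cnt=6, r=6 — load
T2 CAS — after: cnt=7, r=6 — ok
T2 LOAD — after: cnt=7, r=7 — load
T0 LOAD — after: cnt=7, r=7 — load
T2 CAS — after: cnt=8, r=7 — ok
T0 CAS — after: cnt=8, r=7 — retry
T0 LOAD — after: cnt=8, r=8 — load
T0 CAS — after: cnt=9, r=8 — ok
Flip is step 7.

step = 7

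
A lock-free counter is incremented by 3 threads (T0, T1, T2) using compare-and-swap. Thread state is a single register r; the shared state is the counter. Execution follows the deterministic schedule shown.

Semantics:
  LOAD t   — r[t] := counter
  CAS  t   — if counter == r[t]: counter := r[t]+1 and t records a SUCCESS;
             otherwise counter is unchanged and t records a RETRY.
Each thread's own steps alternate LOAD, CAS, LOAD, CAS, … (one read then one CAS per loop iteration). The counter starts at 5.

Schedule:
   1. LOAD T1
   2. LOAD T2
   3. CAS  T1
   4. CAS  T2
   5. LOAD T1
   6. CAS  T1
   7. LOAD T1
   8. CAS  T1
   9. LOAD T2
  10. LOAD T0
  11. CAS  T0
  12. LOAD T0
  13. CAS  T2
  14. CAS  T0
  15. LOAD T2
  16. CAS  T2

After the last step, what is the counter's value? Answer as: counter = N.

counter = 11

   1) LOAD T1:  M=5  r_T1=5
   2) LOAD T2:  M=5  r_T2=5
   3) CAS  T1:  M=6  r_T1=5 ✓
   4) CAS  T2:  M=6  r_T2=5 ✗
   5) LOAD T1:  M=6  r_T1=6
   6) CAS  T1:  M=7  r_T1=6 ✓
   7) LOAD T1:  M=7  r_T1=7
   8) CAS  T1:  M=8  r_T1=7 ✓
   9) LOAD T2:  M=8  r_T2=8
  10) LOAD T0:  M=8  r_T0=8
  11) CAS  T0:  M=9  r_T0=8 ✓
  12) LOAD T0:  M=9  r_T0=9
  13) CAS  T2:  M=9  r_T2=8 ✗
  14) CAS  T0:  M=10  r_T0=9 ✓
  15) LOAD T2:  M=10  r_T2=10
  16) CAS  T2:  M=11  r_T2=10 ✓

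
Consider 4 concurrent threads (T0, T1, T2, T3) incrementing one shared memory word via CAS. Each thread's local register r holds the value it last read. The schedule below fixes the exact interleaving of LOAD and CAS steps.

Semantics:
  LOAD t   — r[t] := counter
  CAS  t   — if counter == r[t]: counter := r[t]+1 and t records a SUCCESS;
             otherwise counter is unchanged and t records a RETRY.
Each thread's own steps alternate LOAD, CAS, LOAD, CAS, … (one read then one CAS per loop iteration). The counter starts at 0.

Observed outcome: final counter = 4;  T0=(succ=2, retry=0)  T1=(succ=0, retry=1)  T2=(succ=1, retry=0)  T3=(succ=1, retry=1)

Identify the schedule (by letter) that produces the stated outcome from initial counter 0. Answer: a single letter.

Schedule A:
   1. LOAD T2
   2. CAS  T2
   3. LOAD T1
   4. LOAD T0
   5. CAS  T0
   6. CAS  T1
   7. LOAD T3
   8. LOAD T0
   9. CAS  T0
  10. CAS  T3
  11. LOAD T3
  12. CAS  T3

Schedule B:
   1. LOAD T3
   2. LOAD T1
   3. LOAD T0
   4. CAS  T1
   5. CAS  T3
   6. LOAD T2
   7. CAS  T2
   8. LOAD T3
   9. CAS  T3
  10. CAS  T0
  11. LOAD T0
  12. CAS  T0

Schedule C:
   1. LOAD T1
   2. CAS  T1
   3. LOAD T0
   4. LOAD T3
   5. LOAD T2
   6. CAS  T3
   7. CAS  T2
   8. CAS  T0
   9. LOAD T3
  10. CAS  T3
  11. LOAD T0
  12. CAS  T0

A

Run A:
T2 LOAD — after: cnt=0, r=0 — load
T2 CAS — after: cnt=1, r=0 — ok
T1 LOAD — after: cnt=1, r=1 — load
T0 LOAD — after: cnt=1, r=1 — load
T0 CAS — after: cnt=2, r=1 — ok
T1 CAS — after: cnt=2, r=1 — retry
T3 LOAD — after: cnt=2, r=2 — load
T0 LOAD — after: cnt=2, r=2 — load
T0 CAS — after: cnt=3, r=2 — ok
T3 CAS — after: cnt=3, r=2 — retry
T3 LOAD — after: cnt=3, r=3 — load
T3 CAS — after: cnt=4, r=3 — ok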